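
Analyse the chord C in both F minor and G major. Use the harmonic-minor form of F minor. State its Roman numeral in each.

V in F minor; IV in G major

The scale of F minor (harmonic minor) is F G Ab Bb C Db E; C is degree 5, and the triad built there (C-E-G) is major, so it is V.
The scale of G major is G A B C D E F#; C is degree 4, and the triad built there (C-E-G) is major, so it is IV.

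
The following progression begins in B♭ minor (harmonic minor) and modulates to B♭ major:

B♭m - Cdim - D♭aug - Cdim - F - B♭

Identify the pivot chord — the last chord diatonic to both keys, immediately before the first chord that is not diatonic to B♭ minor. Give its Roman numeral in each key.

F — V in B♭ minor, V in B♭ major

Chords diatonic to B♭ minor: B♭m, Cdim, D♭aug, E♭m, F, G♭, Adim.
Reading the progression, the first chord not in that set is B♭, so the modulation leaves B♭ minor there.
The chord immediately before B♭ is F, which is diatonic to both keys: V in B♭ minor and V in B♭ major.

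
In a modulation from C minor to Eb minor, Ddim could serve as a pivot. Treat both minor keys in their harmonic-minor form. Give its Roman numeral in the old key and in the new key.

The scale of C minor (harmonic minor) is C D Eb F G Ab B; D is degree 2, and the triad built there (D-F-Ab) is diminished, so it is ii°.
The scale of Eb minor (harmonic minor) is Eb F Gb Ab Bb Cb D; D is degree 7, and the triad built there (D-F-Ab) is diminished, so it is vii°.

ii° in C minor; vii° in Eb minor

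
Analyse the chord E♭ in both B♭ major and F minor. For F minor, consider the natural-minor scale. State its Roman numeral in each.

The scale of B♭ major is B♭ C D E♭ F G A; E♭ is degree 4, and the triad built there (E♭-G-B♭) is major, so it is IV.
The scale of F minor (natural minor) is F G A♭ B♭ C D♭ E♭; E♭ is degree 7, and the triad built there (E♭-G-B♭) is major, so it is VII.

IV in B♭ major; VII in F minor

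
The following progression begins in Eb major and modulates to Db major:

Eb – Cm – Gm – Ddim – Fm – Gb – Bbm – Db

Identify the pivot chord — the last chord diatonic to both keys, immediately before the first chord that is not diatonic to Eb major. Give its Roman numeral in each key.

Chords diatonic to Eb major: Eb, Fm, Gm, Ab, Bb, Cm, Ddim.
Reading the progression, the first chord not in that set is Gb, so the modulation leaves Eb major there.
The chord immediately before Gb is Fm, which is diatonic to both keys: ii in Eb major and iii in Db major.

Fm — ii in Eb major, iii in Db major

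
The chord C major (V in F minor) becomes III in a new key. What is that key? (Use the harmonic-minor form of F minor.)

The numeral III denotes a major triad on scale degree 3. With C on degree 3, the tonic of the new key is A.
Degree 3 carries a major triad in natural-minor keys, so the destination is A minor.
Check: the diatonic triads of A minor (natural minor) are Am (i), Bdim (ii°), C (III), Dm (iv), Em (v), F (VI), G (VII) — C major is indeed III.

A minor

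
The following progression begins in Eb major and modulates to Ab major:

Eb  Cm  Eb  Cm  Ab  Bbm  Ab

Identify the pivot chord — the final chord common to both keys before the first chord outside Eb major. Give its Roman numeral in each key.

Chords diatonic to Eb major: Eb, Fm, Gm, Ab, Bb, Cm, Ddim.
Reading the progression, the first chord not in that set is Bbm, so the modulation leaves Eb major there.
The chord immediately before Bbm is Ab, which is diatonic to both keys: IV in Eb major and I in Ab major.

Ab — IV in Eb major, I in Ab major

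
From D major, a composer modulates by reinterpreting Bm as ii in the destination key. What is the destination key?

The numeral ii denotes a minor triad on scale degree 2. With B on degree 2, the tonic of the new key is A.
Degree 2 carries a minor triad in major keys, so the destination is A major.
Check: the diatonic triads of A major are A (I), Bm (ii), C#m (iii), D (IV), E (V), F#m (vi), G#dim (vii°) — Bm is indeed ii.

A major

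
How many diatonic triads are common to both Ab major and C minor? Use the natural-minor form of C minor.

Diatonic triads of Ab major: Ab (I), Bbm (ii), Cm (iii), Db (IV), Eb (V), Fm (vi), Gdim (vii°).
Diatonic triads of C minor (natural minor): Cm (i), Ddim (ii°), Eb (III), Fm (iv), Gm (v), Ab (VI), Bb (VII).
Matching root and quality in both lists: Ab, Cm, Eb, Fm.
That gives 4 common triads.

4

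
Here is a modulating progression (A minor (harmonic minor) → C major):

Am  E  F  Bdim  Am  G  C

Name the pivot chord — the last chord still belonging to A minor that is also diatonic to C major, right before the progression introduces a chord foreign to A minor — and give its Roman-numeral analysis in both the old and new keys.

Chords diatonic to A minor: Am, Bdim, Caug, Dm, E, F, G#dim.
Reading the progression, the first chord not in that set is G, so the modulation leaves A minor there.
The chord immediately before G is Am, which is diatonic to both keys: i in A minor and vi in C major.

Am — i in A minor, vi in C major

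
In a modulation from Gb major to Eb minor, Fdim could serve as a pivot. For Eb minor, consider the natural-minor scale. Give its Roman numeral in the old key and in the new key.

vii° in Gb major; ii° in Eb minor

The scale of Gb major is Gb Ab Bb Cb Db Eb F; F is degree 7, and the triad built there (F-Ab-Cb) is diminished, so it is vii°.
The scale of Eb minor (natural minor) is Eb F Gb Ab Bb Cb Db; F is degree 2, and the triad built there (F-Ab-Cb) is diminished, so it is ii°.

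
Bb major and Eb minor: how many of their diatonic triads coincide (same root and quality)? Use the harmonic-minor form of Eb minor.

Diatonic triads of Bb major: Bb (I), Cm (ii), Dm (iii), Eb (IV), F (V), Gm (vi), Adim (vii°).
Diatonic triads of Eb minor (harmonic minor): Ebm (i), Fdim (ii°), Gbaug (III+), Abm (iv), Bb (V), Cb (VI), Ddim (vii°).
Matching root and quality in both lists: Bb.
That gives 1 common triad.

1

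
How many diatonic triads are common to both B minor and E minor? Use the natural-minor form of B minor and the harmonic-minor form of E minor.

Diatonic triads of B minor (natural minor): Bm (i), C#dim (ii°), D (III), Em (iv), F#m (v), G (VI), A (VII).
Diatonic triads of E minor (harmonic minor): Em (i), F#dim (ii°), Gaug (III+), Am (iv), B (V), C (VI), D#dim (vii°).
Matching root and quality in both lists: Em.
That gives 1 common triad.

1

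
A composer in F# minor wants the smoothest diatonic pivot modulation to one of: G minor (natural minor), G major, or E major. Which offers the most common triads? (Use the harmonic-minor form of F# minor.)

Triads of F# minor (harmonic minor): F# minor (i), G# diminished (ii°), A augmented (III+), B minor (iv), C# major (V), D major (VI), E# diminished (vii°).
G minor (natural minor) shares 0: none.
G major shares 2: Bm, D.
E major shares 1: F#m.
The most common triads (2) are shared with G major.

G major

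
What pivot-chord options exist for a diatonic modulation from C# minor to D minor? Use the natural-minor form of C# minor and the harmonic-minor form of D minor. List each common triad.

A

Triads in C# minor (natural minor): C# minor (i), D# diminished (ii°), E major (III), F# minor (iv), G# minor (v), A major (VI), B major (VII).
Triads in D minor (harmonic minor): D minor (i), E diminished (ii°), F augmented (III+), G minor (iv), A major (V), Bb major (VI), C# diminished (vii°).
Shared triads with their functions: A major (VI in C# minor, V in D minor).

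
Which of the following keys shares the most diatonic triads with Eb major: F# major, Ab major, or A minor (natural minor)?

Ab major

Triads of Eb major: Eb (I), Fm (ii), Gm (iii), Ab (IV), Bb (V), Cm (vi), Ddim (vii°).
F# major shares 0: none.
Ab major shares 4: Eb, Fm, Ab, Cm.
A minor (natural minor) shares 0: none.
The most common triads (4) are shared with Ab major.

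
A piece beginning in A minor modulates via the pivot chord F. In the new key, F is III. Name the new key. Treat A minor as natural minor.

The numeral III denotes a major triad on scale degree 3. With F on degree 3, the tonic of the new key is D.
Degree 3 carries a major triad in natural-minor keys, so the destination is D minor.
Check: the diatonic triads of D minor (natural minor) are Dm (i), Edim (ii°), F (III), Gm (iv), Am (v), Bb (VI), C (VII) — F is indeed III.

D minor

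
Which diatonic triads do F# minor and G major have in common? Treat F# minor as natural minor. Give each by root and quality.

Bm, D

Triads in F# minor (natural minor): F#m (i), G#dim (ii°), A (III), Bm (iv), C#m (v), D (VI), E (VII).
Triads in G major: G (I), Am (ii), Bm (iii), C (IV), D (V), Em (vi), F#dim (vii°).
Shared triads with their functions: Bm (iv in F# minor, iii in G major); D (VI in F# minor, V in G major).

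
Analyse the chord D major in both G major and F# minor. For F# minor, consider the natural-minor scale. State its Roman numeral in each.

V in G major; VI in F# minor

The scale of G major is G A B C D E F#; D is degree 5, and the triad built there (D-F#-A) is major, so it is V.
The scale of F# minor (natural minor) is F# G# A B C# D E; D is degree 6, and the triad built there (D-F#-A) is major, so it is VI.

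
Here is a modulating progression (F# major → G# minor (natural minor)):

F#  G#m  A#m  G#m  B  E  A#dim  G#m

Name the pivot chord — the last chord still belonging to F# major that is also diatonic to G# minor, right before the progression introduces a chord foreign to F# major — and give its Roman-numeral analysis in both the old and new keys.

Chords diatonic to F# major: F#, G#m, A#m, B, C#, D#m, E#dim.
Reading the progression, the first chord not in that set is E, so the modulation leaves F# major there.
The chord immediately before E is B, which is diatonic to both keys: IV in F# major and III in G# minor.

B — IV in F# major, III in G# minor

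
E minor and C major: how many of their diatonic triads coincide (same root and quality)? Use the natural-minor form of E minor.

4

Diatonic triads of E minor (natural minor): Em (i), F♯dim (ii°), G (III), Am (iv), Bm (v), C (VI), D (VII).
Diatonic triads of C major: C (I), Dm (ii), Em (iii), F (IV), G (V), Am (vi), Bdim (vii°).
Matching root and quality in both lists: Em, G, Am, C.
That gives 4 common triads.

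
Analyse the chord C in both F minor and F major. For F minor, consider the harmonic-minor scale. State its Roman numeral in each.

The scale of F minor (harmonic minor) is F G A♭ B♭ C D♭ E; C is degree 5, and the triad built there (C-E-G) is major, so it is V.
The scale of F major is F G A B♭ C D E; C is degree 5, and the triad built there (C-E-G) is major, so it is V.

V in F minor; V in F major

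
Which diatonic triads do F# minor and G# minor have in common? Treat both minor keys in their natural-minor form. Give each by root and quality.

C#m, E

Triads in F# minor (natural minor): F# minor (i), G# diminished (ii°), A major (III), B minor (iv), C# minor (v), D major (VI), E major (VII).
Triads in G# minor (natural minor): G# minor (i), A# diminished (ii°), B major (III), C# minor (iv), D# minor (v), E major (VI), F# major (VII).
Shared triads with their functions: C# minor (v in F# minor, iv in G# minor); E major (VII in F# minor, VI in G# minor).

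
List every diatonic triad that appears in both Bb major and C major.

Dm, F

Triads in Bb major: Bb (I), Cm (ii), Dm (iii), Eb (IV), F (V), Gm (vi), Adim (vii°).
Triads in C major: C (I), Dm (ii), Em (iii), F (IV), G (V), Am (vi), Bdim (vii°).
Shared triads with their functions: Dm (iii in Bb major, ii in C major); F (V in Bb major, IV in C major).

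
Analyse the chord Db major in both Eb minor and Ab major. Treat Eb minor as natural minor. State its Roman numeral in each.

The scale of Eb minor (natural minor) is Eb F Gb Ab Bb Cb Db; Db is degree 7, and the triad built there (Db-F-Ab) is major, so it is VII.
The scale of Ab major is Ab Bb C Db Eb F G; Db is degree 4, and the triad built there (Db-F-Ab) is major, so it is IV.

VII in Eb minor; IV in Ab major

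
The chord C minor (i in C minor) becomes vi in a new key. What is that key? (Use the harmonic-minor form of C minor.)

E♭ major

The numeral vi denotes a minor triad on scale degree 6. With C on degree 6, the tonic of the new key is E♭.
Degree 6 carries a minor triad in major keys, so the destination is E♭ major.
Check: the diatonic triads of E♭ major are E♭ (I), Fm (ii), Gm (iii), A♭ (IV), B♭ (V), Cm (vi), Ddim (vii°) — C minor is indeed vi.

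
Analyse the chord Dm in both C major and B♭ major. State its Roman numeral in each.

ii in C major; iii in B♭ major

The scale of C major is C D E F G A B; D is degree 2, and the triad built there (D-F-A) is minor, so it is ii.
The scale of B♭ major is B♭ C D E♭ F G A; D is degree 3, and the triad built there (D-F-A) is minor, so it is iii.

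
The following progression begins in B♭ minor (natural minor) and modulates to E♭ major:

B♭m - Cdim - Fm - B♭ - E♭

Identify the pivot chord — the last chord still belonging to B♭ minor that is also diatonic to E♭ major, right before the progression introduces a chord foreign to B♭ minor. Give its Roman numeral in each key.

Fm — v in B♭ minor, ii in E♭ major

Chords diatonic to B♭ minor: B♭m, Cdim, D♭, E♭m, Fm, G♭, A♭.
Reading the progression, the first chord not in that set is B♭, so the modulation leaves B♭ minor there.
The chord immediately before B♭ is Fm, which is diatonic to both keys: v in B♭ minor and ii in E♭ major.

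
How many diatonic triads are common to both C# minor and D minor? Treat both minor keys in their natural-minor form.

0

Diatonic triads of C# minor (natural minor): C#m (i), D#dim (ii°), E (III), F#m (iv), G#m (v), A (VI), B (VII).
Diatonic triads of D minor (natural minor): Dm (i), Edim (ii°), F (III), Gm (iv), Am (v), Bb (VI), C (VII).
No triad has the same root and quality in both keys.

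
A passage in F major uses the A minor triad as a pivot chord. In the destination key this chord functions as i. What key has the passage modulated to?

A minor

The numeral i denotes a minor triad on scale degree 1. With A on degree 1, the tonic of the new key is A.
Degree 1 carries a minor triad in minor keys, so the destination is A minor.
Check: the diatonic triads of A minor (natural minor) are Am (i), Bdim (ii°), C (III), Dm (iv), Em (v), F (VI), G (VII) — A minor is indeed i.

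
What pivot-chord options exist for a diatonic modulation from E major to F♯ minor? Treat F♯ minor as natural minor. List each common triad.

Triads in E major: E (I), F♯m (ii), G♯m (iii), A (IV), B (V), C♯m (vi), D♯dim (vii°).
Triads in F♯ minor (natural minor): F♯m (i), G♯dim (ii°), A (III), Bm (iv), C♯m (v), D (VI), E (VII).
Shared triads with their functions: E (I in E major, VII in F♯ minor); F♯m (ii in E major, i in F♯ minor); A (IV in E major, III in F♯ minor); C♯m (vi in E major, v in F♯ minor).

E, F♯m, A, C♯m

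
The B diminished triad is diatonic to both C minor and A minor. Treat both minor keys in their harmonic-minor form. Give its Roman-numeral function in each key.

The scale of C minor (harmonic minor) is C D Eb F G Ab B; B is degree 7, and the triad built there (B-D-F) is diminished, so it is vii°.
The scale of A minor (harmonic minor) is A B C D E F G#; B is degree 2, and the triad built there (B-D-F) is diminished, so it is ii°.

vii° in C minor; ii° in A minor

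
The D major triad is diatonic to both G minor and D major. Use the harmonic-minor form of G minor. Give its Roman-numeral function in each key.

The scale of G minor (harmonic minor) is G A Bb C D Eb F#; D is degree 5, and the triad built there (D-F#-A) is major, so it is V.
The scale of D major is D E F# G A B C#; D is degree 1, and the triad built there (D-F#-A) is major, so it is I.

V in G minor; I in D major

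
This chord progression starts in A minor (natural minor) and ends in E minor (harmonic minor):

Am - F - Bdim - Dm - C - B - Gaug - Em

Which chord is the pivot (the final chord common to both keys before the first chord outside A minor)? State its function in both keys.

C — III in A minor, VI in E minor

Chords diatonic to A minor: Am, Bdim, C, Dm, Em, F, G.
Reading the progression, the first chord not in that set is B, so the modulation leaves A minor there.
The chord immediately before B is C, which is diatonic to both keys: III in A minor and VI in E minor.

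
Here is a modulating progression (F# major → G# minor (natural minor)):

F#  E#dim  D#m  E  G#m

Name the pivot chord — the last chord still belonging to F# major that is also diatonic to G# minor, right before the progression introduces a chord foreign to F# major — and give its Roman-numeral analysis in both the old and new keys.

D#m — vi in F# major, v in G# minor

Chords diatonic to F# major: F#, G#m, A#m, B, C#, D#m, E#dim.
Reading the progression, the first chord not in that set is E, so the modulation leaves F# major there.
The chord immediately before E is D#m, which is diatonic to both keys: vi in F# major and v in G# minor.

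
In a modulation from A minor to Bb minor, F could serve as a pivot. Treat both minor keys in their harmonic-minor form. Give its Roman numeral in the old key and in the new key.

VI in A minor; V in Bb minor

The scale of A minor (harmonic minor) is A B C D E F G#; F is degree 6, and the triad built there (F-A-C) is major, so it is VI.
The scale of Bb minor (harmonic minor) is Bb C Db Eb F Gb A; F is degree 5, and the triad built there (F-A-C) is major, so it is V.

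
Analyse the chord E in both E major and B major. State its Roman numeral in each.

I in E major; IV in B major

The scale of E major is E F# G# A B C# D#; E is degree 1, and the triad built there (E-G#-B) is major, so it is I.
The scale of B major is B C# D# E F# G# A#; E is degree 4, and the triad built there (E-G#-B) is major, so it is IV.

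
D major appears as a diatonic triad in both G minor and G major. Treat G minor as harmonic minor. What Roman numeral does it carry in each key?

The scale of G minor (harmonic minor) is G A Bb C D Eb F#; D is degree 5, and the triad built there (D-F#-A) is major, so it is V.
The scale of G major is G A B C D E F#; D is degree 5, and the triad built there (D-F#-A) is major, so it is V.

V in G minor; V in G major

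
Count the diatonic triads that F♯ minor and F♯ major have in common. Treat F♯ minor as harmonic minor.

2

Diatonic triads of F♯ minor (harmonic minor): F♯ minor (i), G♯ diminished (ii°), A augmented (III+), B minor (iv), C♯ major (V), D major (VI), E♯ diminished (vii°).
Diatonic triads of F♯ major: F♯ major (I), G♯ minor (ii), A♯ minor (iii), B major (IV), C♯ major (V), D♯ minor (vi), E♯ diminished (vii°).
Matching root and quality in both lists: C♯ major, E♯ diminished.
That gives 2 common triads.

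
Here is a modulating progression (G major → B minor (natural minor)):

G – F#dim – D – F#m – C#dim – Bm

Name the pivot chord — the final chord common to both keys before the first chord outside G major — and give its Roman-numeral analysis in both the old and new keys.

D — V in G major, III in B minor

Chords diatonic to G major: G, Am, Bm, C, D, Em, F#dim.
Reading the progression, the first chord not in that set is F#m, so the modulation leaves G major there.
The chord immediately before F#m is D, which is diatonic to both keys: V in G major and III in B minor.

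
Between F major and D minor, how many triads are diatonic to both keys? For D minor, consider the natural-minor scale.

Diatonic triads of F major: F (I), Gm (ii), Am (iii), Bb (IV), C (V), Dm (vi), Edim (vii°).
Diatonic triads of D minor (natural minor): Dm (i), Edim (ii°), F (III), Gm (iv), Am (v), Bb (VI), C (VII).
Matching root and quality in both lists: F, Gm, Am, Bb, C, Dm, Edim.
That gives 7 common triads.

7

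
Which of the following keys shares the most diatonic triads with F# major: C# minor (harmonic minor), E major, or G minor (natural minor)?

E major

Triads of F# major: F# (I), G#m (ii), A#m (iii), B (IV), C# (V), D#m (vi), E#dim (vii°).
C# minor (harmonic minor) shares 0: none.
E major shares 2: G#m, B.
G minor (natural minor) shares 0: none.
The most common triads (2) are shared with E major.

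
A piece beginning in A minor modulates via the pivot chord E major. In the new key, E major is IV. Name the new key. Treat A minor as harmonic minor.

B major

The numeral IV denotes a major triad on scale degree 4. With E on degree 4, the tonic of the new key is B.
Degree 4 carries a major triad in major keys, so the destination is B major.
Check: the diatonic triads of B major are B (I), C#m (ii), D#m (iii), E (IV), F# (V), G#m (vi), A#dim (vii°) — E major is indeed IV.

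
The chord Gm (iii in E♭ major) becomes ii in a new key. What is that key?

F major

The numeral ii denotes a minor triad on scale degree 2. With G on degree 2, the tonic of the new key is F.
Degree 2 carries a minor triad in major keys, so the destination is F major.
Check: the diatonic triads of F major are F (I), Gm (ii), Am (iii), B♭ (IV), C (V), Dm (vi), Edim (vii°) — Gm is indeed ii.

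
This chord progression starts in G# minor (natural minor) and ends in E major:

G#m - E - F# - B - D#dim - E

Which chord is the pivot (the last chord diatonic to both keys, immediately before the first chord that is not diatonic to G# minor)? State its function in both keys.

Chords diatonic to G# minor: G#m, A#dim, B, C#m, D#m, E, F#.
Reading the progression, the first chord not in that set is D#dim, so the modulation leaves G# minor there.
The chord immediately before D#dim is B, which is diatonic to both keys: III in G# minor and V in E major.

B — III in G# minor, V in E major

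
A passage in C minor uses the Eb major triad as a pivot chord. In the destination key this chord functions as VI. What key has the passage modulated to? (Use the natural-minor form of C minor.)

The numeral VI denotes a major triad on scale degree 6. With Eb on degree 6, the tonic of the new key is G.
Degree 6 carries a major triad in minor keys, so the destination is G minor.
Check: the diatonic triads of G minor (natural minor) are Gm (i), Adim (ii°), Bb (III), Cm (iv), Dm (v), Eb (VI), F (VII) — Eb major is indeed VI.

G minor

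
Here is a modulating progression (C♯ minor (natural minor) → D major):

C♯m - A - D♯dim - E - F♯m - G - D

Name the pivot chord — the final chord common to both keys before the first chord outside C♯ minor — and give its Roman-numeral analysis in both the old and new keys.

Chords diatonic to C♯ minor: C♯m, D♯dim, E, F♯m, G♯m, A, B.
Reading the progression, the first chord not in that set is G, so the modulation leaves C♯ minor there.
The chord immediately before G is F♯m, which is diatonic to both keys: iv in C♯ minor and iii in D major.

F♯m — iv in C♯ minor, iii in D major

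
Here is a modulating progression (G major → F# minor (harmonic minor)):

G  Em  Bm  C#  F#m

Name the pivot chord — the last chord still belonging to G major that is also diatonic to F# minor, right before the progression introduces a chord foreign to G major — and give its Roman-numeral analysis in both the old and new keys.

Chords diatonic to G major: G, Am, Bm, C, D, Em, F#dim.
Reading the progression, the first chord not in that set is C#, so the modulation leaves G major there.
The chord immediately before C# is Bm, which is diatonic to both keys: iii in G major and iv in F# minor.

Bm — iii in G major, iv in F# minor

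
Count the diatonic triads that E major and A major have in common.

4

Diatonic triads of E major: E (I), F#m (ii), G#m (iii), A (IV), B (V), C#m (vi), D#dim (vii°).
Diatonic triads of A major: A (I), Bm (ii), C#m (iii), D (IV), E (V), F#m (vi), G#dim (vii°).
Matching root and quality in both lists: E, F#m, A, C#m.
That gives 4 common triads.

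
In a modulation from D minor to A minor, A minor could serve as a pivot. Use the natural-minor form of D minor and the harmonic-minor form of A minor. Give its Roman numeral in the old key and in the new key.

The scale of D minor (natural minor) is D E F G A Bb C; A is degree 5, and the triad built there (A-C-E) is minor, so it is v.
The scale of A minor (harmonic minor) is A B C D E F G#; A is degree 1, and the triad built there (A-C-E) is minor, so it is i.

v in D minor; i in A minor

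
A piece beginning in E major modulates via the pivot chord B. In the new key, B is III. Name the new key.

G# minor

The numeral III denotes a major triad on scale degree 3. With B on degree 3, the tonic of the new key is G#.
Degree 3 carries a major triad in natural-minor keys, so the destination is G# minor.
Check: the diatonic triads of G# minor (natural minor) are G#m (i), A#dim (ii°), B (III), C#m (iv), D#m (v), E (VI), F# (VII) — B is indeed III.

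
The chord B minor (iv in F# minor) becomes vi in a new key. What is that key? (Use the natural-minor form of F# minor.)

D major

The numeral vi denotes a minor triad on scale degree 6. With B on degree 6, the tonic of the new key is D.
Degree 6 carries a minor triad in major keys, so the destination is D major.
Check: the diatonic triads of D major are D (I), Em (ii), F#m (iii), G (IV), A (V), Bm (vi), C#dim (vii°) — B minor is indeed vi.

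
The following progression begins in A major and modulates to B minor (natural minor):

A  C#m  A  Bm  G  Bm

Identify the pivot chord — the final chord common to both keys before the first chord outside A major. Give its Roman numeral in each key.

Chords diatonic to A major: A, Bm, C#m, D, E, F#m, G#dim.
Reading the progression, the first chord not in that set is G, so the modulation leaves A major there.
The chord immediately before G is Bm, which is diatonic to both keys: ii in A major and i in B minor.

Bm — ii in A major, i in B minor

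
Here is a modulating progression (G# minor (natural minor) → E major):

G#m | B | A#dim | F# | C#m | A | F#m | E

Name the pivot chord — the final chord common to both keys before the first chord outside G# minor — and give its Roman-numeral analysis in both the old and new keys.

C#m — iv in G# minor, vi in E major

Chords diatonic to G# minor: G#m, A#dim, B, C#m, D#m, E, F#.
Reading the progression, the first chord not in that set is A, so the modulation leaves G# minor there.
The chord immediately before A is C#m, which is diatonic to both keys: iv in G# minor and vi in E major.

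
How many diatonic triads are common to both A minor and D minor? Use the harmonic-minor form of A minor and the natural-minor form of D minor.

3

Diatonic triads of A minor (harmonic minor): Am (i), Bdim (ii°), Caug (III+), Dm (iv), E (V), F (VI), G#dim (vii°).
Diatonic triads of D minor (natural minor): Dm (i), Edim (ii°), F (III), Gm (iv), Am (v), Bb (VI), C (VII).
Matching root and quality in both lists: Am, Dm, F.
That gives 3 common triads.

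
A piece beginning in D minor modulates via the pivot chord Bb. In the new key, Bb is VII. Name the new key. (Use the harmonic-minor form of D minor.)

C minor

The numeral VII denotes a major triad on scale degree 7. With Bb on degree 7, the tonic of the new key is C.
Degree 7 carries a major triad in natural-minor keys, so the destination is C minor.
Check: the diatonic triads of C minor (natural minor) are Cm (i), Ddim (ii°), Eb (III), Fm (iv), Gm (v), Ab (VI), Bb (VII) — Bb is indeed VII.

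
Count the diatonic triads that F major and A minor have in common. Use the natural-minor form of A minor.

4

Diatonic triads of F major: F (I), Gm (ii), Am (iii), Bb (IV), C (V), Dm (vi), Edim (vii°).
Diatonic triads of A minor (natural minor): Am (i), Bdim (ii°), C (III), Dm (iv), Em (v), F (VI), G (VII).
Matching root and quality in both lists: F, Am, C, Dm.
That gives 4 common triads.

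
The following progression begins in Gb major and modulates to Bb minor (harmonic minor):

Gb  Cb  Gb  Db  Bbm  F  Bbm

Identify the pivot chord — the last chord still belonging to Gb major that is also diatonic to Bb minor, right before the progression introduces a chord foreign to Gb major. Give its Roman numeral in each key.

Chords diatonic to Gb major: Gb, Abm, Bbm, Cb, Db, Ebm, Fdim.
Reading the progression, the first chord not in that set is F, so the modulation leaves Gb major there.
The chord immediately before F is Bbm, which is diatonic to both keys: iii in Gb major and i in Bb minor.

Bbm — iii in Gb major, i in Bb minor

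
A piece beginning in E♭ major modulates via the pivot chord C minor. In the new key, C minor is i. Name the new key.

C minor

The numeral i denotes a minor triad on scale degree 1. With C on degree 1, the tonic of the new key is C.
Degree 1 carries a minor triad in minor keys, so the destination is C minor.
Check: the diatonic triads of C minor (natural minor) are Cm (i), Ddim (ii°), E♭ (III), Fm (iv), Gm (v), A♭ (VI), B♭ (VII) — C minor is indeed i.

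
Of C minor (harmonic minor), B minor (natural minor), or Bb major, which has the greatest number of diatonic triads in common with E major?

B minor

Triads of E major: E (I), F#m (ii), G#m (iii), A (IV), B (V), C#m (vi), D#dim (vii°).
C minor (harmonic minor) shares 0: none.
B minor (natural minor) shares 2: F#m, A.
Bb major shares 0: none.
The most common triads (2) are shared with B minor.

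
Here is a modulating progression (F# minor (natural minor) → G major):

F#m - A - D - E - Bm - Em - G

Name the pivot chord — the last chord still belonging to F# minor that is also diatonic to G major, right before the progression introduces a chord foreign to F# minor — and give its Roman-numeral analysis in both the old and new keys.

Chords diatonic to F# minor: F#m, G#dim, A, Bm, C#m, D, E.
Reading the progression, the first chord not in that set is Em, so the modulation leaves F# minor there.
The chord immediately before Em is Bm, which is diatonic to both keys: iv in F# minor and iii in G major.

Bm — iv in F# minor, iii in G major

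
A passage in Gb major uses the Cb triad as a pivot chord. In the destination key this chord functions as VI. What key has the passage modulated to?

The numeral VI denotes a major triad on scale degree 6. With Cb on degree 6, the tonic of the new key is Eb.
Degree 6 carries a major triad in minor keys, so the destination is Eb minor.
Check: the diatonic triads of Eb minor (natural minor) are Ebm (i), Fdim (ii°), Gb (III), Abm (iv), Bbm (v), Cb (VI), Db (VII) — Cb is indeed VI.

Eb minor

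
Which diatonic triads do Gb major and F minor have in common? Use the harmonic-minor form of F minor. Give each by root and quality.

Triads in Gb major: Gb (I), Abm (ii), Bbm (iii), Cb (IV), Db (V), Ebm (vi), Fdim (vii°).
Triads in F minor (harmonic minor): Fm (i), Gdim (ii°), Abaug (III+), Bbm (iv), C (V), Db (VI), Edim (vii°).
Shared triads with their functions: Bbm (iii in Gb major, iv in F minor); Db (V in Gb major, VI in F minor).

Bbm, Db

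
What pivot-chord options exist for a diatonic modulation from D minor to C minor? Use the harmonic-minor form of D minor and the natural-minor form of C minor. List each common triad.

Gm, Bb

Triads in D minor (harmonic minor): Dm (i), Edim (ii°), Faug (III+), Gm (iv), A (V), Bb (VI), C#dim (vii°).
Triads in C minor (natural minor): Cm (i), Ddim (ii°), Eb (III), Fm (iv), Gm (v), Ab (VI), Bb (VII).
Shared triads with their functions: Gm (iv in D minor, v in C minor); Bb (VI in D minor, VII in C minor).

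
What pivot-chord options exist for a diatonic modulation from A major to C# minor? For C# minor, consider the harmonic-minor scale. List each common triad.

A, C#m, F#m

Triads in A major: A major (I), B minor (ii), C# minor (iii), D major (IV), E major (V), F# minor (vi), G# diminished (vii°).
Triads in C# minor (harmonic minor): C# minor (i), D# diminished (ii°), E augmented (III+), F# minor (iv), G# major (V), A major (VI), B# diminished (vii°).
Shared triads with their functions: A major (I in A major, VI in C# minor); C# minor (iii in A major, i in C# minor); F# minor (vi in A major, iv in C# minor).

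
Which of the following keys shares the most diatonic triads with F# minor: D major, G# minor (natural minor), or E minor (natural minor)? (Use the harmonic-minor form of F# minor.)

D major

Triads of F# minor (harmonic minor): F# minor (i), G# diminished (ii°), A augmented (III+), B minor (iv), C# major (V), D major (VI), E# diminished (vii°).
D major shares 3: F#m, Bm, D.
G# minor (natural minor) shares 0: none.
E minor (natural minor) shares 2: Bm, D.
The most common triads (3) are shared with D major.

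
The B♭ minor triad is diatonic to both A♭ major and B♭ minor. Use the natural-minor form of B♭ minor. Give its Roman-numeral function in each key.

The scale of A♭ major is A♭ B♭ C D♭ E♭ F G; B♭ is degree 2, and the triad built there (B♭-D♭-F) is minor, so it is ii.
The scale of B♭ minor (natural minor) is B♭ C D♭ E♭ F G♭ A♭; B♭ is degree 1, and the triad built there (B♭-D♭-F) is minor, so it is i.

ii in A♭ major; i in B♭ minor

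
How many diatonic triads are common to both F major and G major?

2

Diatonic triads of F major: F (I), Gm (ii), Am (iii), Bb (IV), C (V), Dm (vi), Edim (vii°).
Diatonic triads of G major: G (I), Am (ii), Bm (iii), C (IV), D (V), Em (vi), F#dim (vii°).
Matching root and quality in both lists: Am, C.
That gives 2 common triads.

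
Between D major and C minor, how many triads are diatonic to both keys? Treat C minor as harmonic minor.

1

Diatonic triads of D major: D major (I), E minor (ii), F# minor (iii), G major (IV), A major (V), B minor (vi), C# diminished (vii°).
Diatonic triads of C minor (harmonic minor): C minor (i), D diminished (ii°), Eb augmented (III+), F minor (iv), G major (V), Ab major (VI), B diminished (vii°).
Matching root and quality in both lists: G major.
That gives 1 common triad.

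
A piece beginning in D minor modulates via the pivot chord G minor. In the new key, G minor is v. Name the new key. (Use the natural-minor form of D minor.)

The numeral v denotes a minor triad on scale degree 5. With G on degree 5, the tonic of the new key is C.
Degree 5 carries a minor triad in natural-minor keys, so the destination is C minor.
Check: the diatonic triads of C minor (natural minor) are Cm (i), Ddim (ii°), Eb (III), Fm (iv), Gm (v), Ab (VI), Bb (VII) — G minor is indeed v.

C minor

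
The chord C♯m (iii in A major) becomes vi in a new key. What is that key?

The numeral vi denotes a minor triad on scale degree 6. With C♯ on degree 6, the tonic of the new key is E.
Degree 6 carries a minor triad in major keys, so the destination is E major.
Check: the diatonic triads of E major are E (I), F♯m (ii), G♯m (iii), A (IV), B (V), C♯m (vi), D♯dim (vii°) — C♯m is indeed vi.

E major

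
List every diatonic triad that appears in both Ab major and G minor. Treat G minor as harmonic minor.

Triads in Ab major: Ab (I), Bbm (ii), Cm (iii), Db (IV), Eb (V), Fm (vi), Gdim (vii°).
Triads in G minor (harmonic minor): Gm (i), Adim (ii°), Bbaug (III+), Cm (iv), D (V), Eb (VI), F#dim (vii°).
Shared triads with their functions: Cm (iii in Ab major, iv in G minor); Eb (V in Ab major, VI in G minor).

Cm, Eb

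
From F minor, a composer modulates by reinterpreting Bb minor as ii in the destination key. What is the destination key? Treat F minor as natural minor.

The numeral ii denotes a minor triad on scale degree 2. With Bb on degree 2, the tonic of the new key is Ab.
Degree 2 carries a minor triad in major keys, so the destination is Ab major.
Check: the diatonic triads of Ab major are Ab (I), Bbm (ii), Cm (iii), Db (IV), Eb (V), Fm (vi), Gdim (vii°) — Bb minor is indeed ii.

Ab major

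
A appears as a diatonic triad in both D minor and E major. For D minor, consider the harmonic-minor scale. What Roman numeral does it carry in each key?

V in D minor; IV in E major

The scale of D minor (harmonic minor) is D E F G A Bb C#; A is degree 5, and the triad built there (A-C#-E) is major, so it is V.
The scale of E major is E F# G# A B C# D#; A is degree 4, and the triad built there (A-C#-E) is major, so it is IV.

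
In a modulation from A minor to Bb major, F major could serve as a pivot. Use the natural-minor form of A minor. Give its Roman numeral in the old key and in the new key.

VI in A minor; V in Bb major

The scale of A minor (natural minor) is A B C D E F G; F is degree 6, and the triad built there (F-A-C) is major, so it is VI.
The scale of Bb major is Bb C D Eb F G A; F is degree 5, and the triad built there (F-A-C) is major, so it is V.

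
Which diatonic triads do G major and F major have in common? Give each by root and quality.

Am, C

Triads in G major: G (I), Am (ii), Bm (iii), C (IV), D (V), Em (vi), F#dim (vii°).
Triads in F major: F (I), Gm (ii), Am (iii), Bb (IV), C (V), Dm (vi), Edim (vii°).
Shared triads with their functions: Am (ii in G major, iii in F major); C (IV in G major, V in F major).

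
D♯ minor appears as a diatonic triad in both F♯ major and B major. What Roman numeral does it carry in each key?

The scale of F♯ major is F♯ G♯ A♯ B C♯ D♯ E♯; D♯ is degree 6, and the triad built there (D♯-F♯-A♯) is minor, so it is vi.
The scale of B major is B C♯ D♯ E F♯ G♯ A♯; D♯ is degree 3, and the triad built there (D♯-F♯-A♯) is minor, so it is iii.

vi in F♯ major; iii in B major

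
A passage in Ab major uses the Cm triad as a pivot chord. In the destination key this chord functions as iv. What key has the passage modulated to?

The numeral iv denotes a minor triad on scale degree 4. With C on degree 4, the tonic of the new key is G.
Degree 4 carries a minor triad in minor keys, so the destination is G minor.
Check: the diatonic triads of G minor (natural minor) are Gm (i), Adim (ii°), Bb (III), Cm (iv), Dm (v), Eb (VI), F (VII) — Cm is indeed iv.

G minor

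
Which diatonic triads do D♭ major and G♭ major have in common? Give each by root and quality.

D♭, E♭m, G♭, B♭m

Triads in D♭ major: D♭ (I), E♭m (ii), Fm (iii), G♭ (IV), A♭ (V), B♭m (vi), Cdim (vii°).
Triads in G♭ major: G♭ (I), A♭m (ii), B♭m (iii), C♭ (IV), D♭ (V), E♭m (vi), Fdim (vii°).
Shared triads with their functions: D♭ (I in D♭ major, V in G♭ major); E♭m (ii in D♭ major, vi in G♭ major); G♭ (IV in D♭ major, I in G♭ major); B♭m (vi in D♭ major, iii in G♭ major).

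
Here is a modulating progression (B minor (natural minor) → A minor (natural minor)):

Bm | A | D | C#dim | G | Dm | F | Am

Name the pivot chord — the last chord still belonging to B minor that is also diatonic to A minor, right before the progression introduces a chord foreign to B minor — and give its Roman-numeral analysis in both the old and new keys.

Chords diatonic to B minor: Bm, C#dim, D, Em, F#m, G, A.
Reading the progression, the first chord not in that set is Dm, so the modulation leaves B minor there.
The chord immediately before Dm is G, which is diatonic to both keys: VI in B minor and VII in A minor.

G — VI in B minor, VII in A minor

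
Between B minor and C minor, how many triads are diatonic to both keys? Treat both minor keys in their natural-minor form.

Diatonic triads of B minor (natural minor): Bm (i), C♯dim (ii°), D (III), Em (iv), F♯m (v), G (VI), A (VII).
Diatonic triads of C minor (natural minor): Cm (i), Ddim (ii°), E♭ (III), Fm (iv), Gm (v), A♭ (VI), B♭ (VII).
No triad has the same root and quality in both keys.

0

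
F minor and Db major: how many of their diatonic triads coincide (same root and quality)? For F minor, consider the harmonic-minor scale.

Diatonic triads of F minor (harmonic minor): Fm (i), Gdim (ii°), Abaug (III+), Bbm (iv), C (V), Db (VI), Edim (vii°).
Diatonic triads of Db major: Db (I), Ebm (ii), Fm (iii), Gb (IV), Ab (V), Bbm (vi), Cdim (vii°).
Matching root and quality in both lists: Fm, Bbm, Db.
That gives 3 common triads.

3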